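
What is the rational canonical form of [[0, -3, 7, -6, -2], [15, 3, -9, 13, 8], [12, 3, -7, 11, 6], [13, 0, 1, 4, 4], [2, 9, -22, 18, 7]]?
R = [[0, 3, 0, 0, 0], [1, 2, 0, 0, 0], [0, 0, 0, 0, -9], [0, 0, 1, 0, -3], [0, 0, 0, 1, 5]]

The invariant factors of A (the non-unit diagonal entries of the Smith normal form of xI - A over ℚ[x]) are (x - 3)(x + 1), (x - 3)^2(x + 1), each dividing the next. The characteristic polynomial is their product, (x - 3)^3(x + 1)^2.

The rational canonical form is the block-diagonal matrix of companion matrices C(f_i):
R = [[0, 3, 0, 0, 0], [1, 2, 0, 0, 0], [0, 0, 0, 0, -9], [0, 0, 1, 0, -3], [0, 0, 0, 1, 5]].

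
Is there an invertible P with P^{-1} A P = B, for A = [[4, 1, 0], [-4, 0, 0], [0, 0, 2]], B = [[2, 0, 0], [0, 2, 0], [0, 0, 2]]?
Both have characteristic polynomial (x - 2)^3, but the minimal polynomial of A is (x - 2)^2 while the minimal polynomial of B is x - 2. The minimal polynomial is a similarity invariant, so A and B are not similar.

No.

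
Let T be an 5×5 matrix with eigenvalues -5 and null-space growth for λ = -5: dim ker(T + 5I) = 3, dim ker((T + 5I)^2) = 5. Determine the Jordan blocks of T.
λ = -5: successive nullity increments [3, 2] count blocks of size ≥ k; block sizes are [2, 2, 1].

Jordan blocks: (-5, 2), (-5, 2), (-5, 1)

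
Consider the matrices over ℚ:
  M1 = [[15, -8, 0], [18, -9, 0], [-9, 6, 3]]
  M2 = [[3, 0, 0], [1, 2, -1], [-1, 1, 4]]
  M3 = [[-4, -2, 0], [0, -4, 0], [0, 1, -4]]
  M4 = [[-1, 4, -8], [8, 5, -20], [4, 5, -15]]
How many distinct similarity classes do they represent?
3 classes: {M1, M2}, {M3}, {M4}

Characteristic polynomials: χ_{M1} = (x - 3)^3, χ_{M2} = (x - 3)^3, χ_{M3} = (x + 4)^3, χ_{M4} = (x + 1)(x + 5)^2.

{M1, M2}: invariant factors x - 3, (x - 3)^2.

{M3}: invariant factors x + 4, (x + 4)^2.

{M4}: invariant factors (x + 1)(x + 5)^2.

Matrices are similar if and only if their invariant-factor lists agree; the partition into similarity classes is {M1, M2}, {M3}, {M4}.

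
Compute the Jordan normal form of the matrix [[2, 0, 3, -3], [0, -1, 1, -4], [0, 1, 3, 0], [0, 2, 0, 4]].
J = [[2, 1, 0, 0], [0, 2, 1, 0], [0, 0, 2, 0], [0, 0, 0, 2]]

The characteristic polynomial is det(xI - A) = (x - 2)^4, so the eigenvalues are 2 (algebraic multiplicity 4).

For λ = 2: rank(A - 2I) = 2, rank((A - 2I)^2) = 1, rank((A - 2I)^3) = 0. The eigenspace has dimension 4 - 2 = 2, so there are 2 Jordan blocks; the rank sequence gives block sizes [3, 1].

Assembling the blocks gives the Jordan form J above.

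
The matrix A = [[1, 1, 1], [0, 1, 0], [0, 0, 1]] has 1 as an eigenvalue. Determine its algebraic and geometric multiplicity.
The characteristic polynomial is (x - 1)^3, so the factor x - 1 appears with exponent 3: the algebraic multiplicity is 3.

rank(A - I) = 1, so the eigenspace has dimension 3 - 1 = 2: the geometric multiplicity is 2.

Since 2 < 3, A is not diagonalizable.

algebraic multiplicity 3, geometric multiplicity 2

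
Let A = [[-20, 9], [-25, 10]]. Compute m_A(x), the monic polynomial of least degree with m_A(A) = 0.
The characteristic polynomial factors as (x + 5)^2. The minimal polynomial is ∏(x - λ)^{k_λ} where k_λ is the size of the largest Jordan block at λ.

For λ = -5: rank(A + 5I) = 1, and the largest Jordan block has size 2 (the smallest k with rank((A + 5I)^k) = rank((A + 5I)^(k+1))).

So m_A(x) = (x + 5)^2.

m_A(x) = (x + 5)^2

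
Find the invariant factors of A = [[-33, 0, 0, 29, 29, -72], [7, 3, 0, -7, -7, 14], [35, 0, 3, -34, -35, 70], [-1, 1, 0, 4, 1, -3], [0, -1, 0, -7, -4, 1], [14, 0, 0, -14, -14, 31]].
The Jordan structure of A has elementary divisors (x + 4)^2, (x - 3)^3, (x - 3). Arranging the block sizes at each eigenvalue in decreasing order and taking row products gives the invariant factors.

Invariant factors (smallest first, each dividing the next): x - 3, (x - 3)^3(x + 4)^2.

Check: the last factor (x - 3)^3(x + 4)^2 is the minimal polynomial, and the product (x - 3)^4(x + 4)^2 is the characteristic polynomial.

x - 3, (x - 3)^3(x + 4)^2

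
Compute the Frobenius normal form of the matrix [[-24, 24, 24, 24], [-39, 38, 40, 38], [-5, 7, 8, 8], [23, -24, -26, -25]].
R = [[0, 0, 0, 24], [1, 0, 0, 28], [0, 1, 0, 6], [0, 0, 1, -3]]

The invariant factors of A (the non-unit diagonal entries of the Smith normal form of xI - A over ℚ[x]) are (x - 3)(x + 2)^3, each dividing the next. The characteristic polynomial is their product, (x - 3)(x + 2)^3.

The rational canonical form is the block-diagonal matrix of companion matrices C(f_i):
R = [[0, 0, 0, 24], [1, 0, 0, 28], [0, 1, 0, 6], [0, 0, 1, -3]].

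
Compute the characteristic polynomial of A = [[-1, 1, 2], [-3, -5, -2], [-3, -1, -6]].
χ_A(x) = (x + 4)^3

xI - A = [[x + 1, -1, -2], [3, x + 5, 2], [3, 1, x + 6]].

Expanding det(xI - A) along the first row:
det(xI - A) = + (x + 1)·det([[x + 5, 2], [1, x + 6]]) - (-1)·det([[3, 2], [3, x + 6]]) + (-2)·det([[3, x + 5], [3, 1]]).

Evaluating gives χ_A(x) = x^3 + 12x^2 + 48x + 64 = (x + 4)^3.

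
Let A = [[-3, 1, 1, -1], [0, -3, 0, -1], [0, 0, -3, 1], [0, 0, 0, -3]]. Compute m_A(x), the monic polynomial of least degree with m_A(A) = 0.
The characteristic polynomial factors as (x + 3)^4. The minimal polynomial is ∏(x - λ)^{k_λ} where k_λ is the size of the largest Jordan block at λ.

For λ = -3: rank(A + 3I) = 2, and the largest Jordan block has size 2 (the smallest k with rank((A + 3I)^k) = rank((A + 3I)^(k+1))).

So m_A(x) = (x + 3)^2.

m_A(x) = (x + 3)^2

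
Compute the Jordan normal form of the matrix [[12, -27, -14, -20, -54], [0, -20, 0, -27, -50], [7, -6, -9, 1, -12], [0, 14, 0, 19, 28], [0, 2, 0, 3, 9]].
J = [[-2, 1, 0, 0, 0], [0, -2, 0, 0, 0], [0, 0, 5, 1, 0], [0, 0, 0, 5, 0], [0, 0, 0, 0, 5]]

The characteristic polynomial is det(xI - A) = (x - 5)^3(x + 2)^2, so the eigenvalues are -2 (algebraic multiplicity 2), 5 (algebraic multiplicity 3).

For λ = -2: rank(A + 2I) = 4, rank((A + 2I)^2) = 3. The eigenspace has dimension 5 - 4 = 1, so there is 1 Jordan block; the rank sequence gives block sizes [2].

For λ = 5: rank(A - 5I) = 3, rank((A - 5I)^2) = 2. The eigenspace has dimension 5 - 3 = 2, so there are 2 Jordan blocks; the rank sequence gives block sizes [2, 1].

Assembling the blocks gives the Jordan form J above.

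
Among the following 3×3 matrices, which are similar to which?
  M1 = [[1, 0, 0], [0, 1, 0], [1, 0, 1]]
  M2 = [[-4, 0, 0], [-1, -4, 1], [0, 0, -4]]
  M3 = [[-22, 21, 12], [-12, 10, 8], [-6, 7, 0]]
2 classes: {M1}, {M2, M3}

Characteristic polynomials: χ_{M1} = (x - 1)^3, χ_{M2} = (x + 4)^3, χ_{M3} = (x + 4)^3.

{M1}: invariant factors x - 1, (x - 1)^2.

{M2, M3}: invariant factors x + 4, (x + 4)^2.

Matrices are similar if and only if their invariant-factor lists agree; the partition into similarity classes is {M1}, {M2, M3}.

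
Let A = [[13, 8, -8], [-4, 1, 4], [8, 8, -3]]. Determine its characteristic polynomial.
χ_A(x) = (x - 5)^2(x - 1)

xI - A = [[x - 13, -8, 8], [4, x - 1, -4], [-8, -8, x + 3]].

Expanding det(xI - A) along the first row:
det(xI - A) = + (x - 13)·det([[x - 1, -4], [-8, x + 3]]) - (-8)·det([[4, -4], [-8, x + 3]]) + (8)·det([[4, x - 1], [-8, -8]]).

Evaluating gives χ_A(x) = x^3 - 11x^2 + 35x - 25 = (x - 5)^2(x - 1).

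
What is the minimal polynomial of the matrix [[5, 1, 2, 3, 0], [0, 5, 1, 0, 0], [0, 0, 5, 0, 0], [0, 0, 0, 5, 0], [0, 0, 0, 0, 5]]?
The characteristic polynomial factors as (x - 5)^5. The minimal polynomial is ∏(x - λ)^{k_λ} where k_λ is the size of the largest Jordan block at λ.

For λ = 5: rank(A - 5I) = 2, and the largest Jordan block has size 3 (the smallest k with rank((A - 5I)^k) = rank((A - 5I)^(k+1))).

So m_A(x) = (x - 5)^3.

m_A(x) = (x - 5)^3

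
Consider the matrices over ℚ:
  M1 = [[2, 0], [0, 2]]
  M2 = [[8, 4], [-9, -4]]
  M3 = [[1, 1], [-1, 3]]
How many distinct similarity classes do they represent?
2 classes: {M1}, {M2, M3}

Characteristic polynomials: χ_{M1} = (x - 2)^2, χ_{M2} = (x - 2)^2, χ_{M3} = (x - 2)^2.

{M1}: invariant factors x - 2, x - 2.

{M2, M3}: invariant factors (x - 2)^2.

Matrices are similar if and only if their invariant-factor lists agree; the partition into similarity classes is {M1}, {M2, M3}.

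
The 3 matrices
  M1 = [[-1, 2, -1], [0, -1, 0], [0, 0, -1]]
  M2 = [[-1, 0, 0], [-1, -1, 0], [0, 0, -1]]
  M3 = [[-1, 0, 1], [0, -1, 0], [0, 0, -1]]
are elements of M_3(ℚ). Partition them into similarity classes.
1 class: {M1, M2, M3}

Characteristic polynomials: χ_{M1} = (x + 1)^3, χ_{M2} = (x + 1)^3, χ_{M3} = (x + 1)^3.

{M1, M2, M3}: invariant factors x + 1, (x + 1)^2.

Matrices are similar if and only if their invariant-factor lists agree; the partition into similarity classes is {M1, M2, M3}.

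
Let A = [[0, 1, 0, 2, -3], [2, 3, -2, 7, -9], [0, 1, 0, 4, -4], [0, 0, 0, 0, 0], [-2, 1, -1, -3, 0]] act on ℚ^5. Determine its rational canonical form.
The invariant factors of A (the non-unit diagonal entries of the Smith normal form of xI - A over ℚ[x]) are x(x - 3)(x^3 - x - 2), each dividing the next. The characteristic polynomial is their product, x(x - 3)(x^3 - x - 2).

The rational canonical form is the block-diagonal matrix of companion matrices C(f_i):
R = [[0, 0, 0, 0, 0], [1, 0, 0, 0, -6], [0, 1, 0, 0, -1], [0, 0, 1, 0, 1], [0, 0, 0, 1, 3]].

Note the characteristic polynomial does not split into linear factors over ℚ, so A has no Jordan form over ℚ; the rational canonical form exists over any field.

R = [[0, 0, 0, 0, 0], [1, 0, 0, 0, -6], [0, 1, 0, 0, -1], [0, 0, 1, 0, 1], [0, 0, 0, 1, 3]]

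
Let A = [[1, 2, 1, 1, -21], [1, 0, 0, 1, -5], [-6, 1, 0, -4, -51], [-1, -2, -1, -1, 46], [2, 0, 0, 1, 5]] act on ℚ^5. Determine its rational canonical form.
The invariant factors of A (the non-unit diagonal entries of the Smith normal form of xI - A over ℚ[x]) are (x - 1)(x^2 - 2x - 5)^2, each dividing the next. The characteristic polynomial is their product, (x - 1)(x^2 - 2x - 5)^2.

The rational canonical form is the block-diagonal matrix of companion matrices C(f_i):
R = [[0, 0, 0, 0, 25], [1, 0, 0, 0, -5], [0, 1, 0, 0, -26], [0, 0, 1, 0, 2], [0, 0, 0, 1, 5]].

Note the characteristic polynomial does not split into linear factors over ℚ, so A has no Jordan form over ℚ; the rational canonical form exists over any field.

R = [[0, 0, 0, 0, 25], [1, 0, 0, 0, -5], [0, 1, 0, 0, -26], [0, 0, 1, 0, 2], [0, 0, 0, 1, 5]]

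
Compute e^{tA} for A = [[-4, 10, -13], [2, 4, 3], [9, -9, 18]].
A has Jordan form J = [[6, 1, 0], [0, 6, 1], [0, 0, 6]] with A = PJP^{-1}, so e^{tA} = P e^{tJ} P^{-1}.

For a Jordan block J_k(λ), e^{tJ_k(λ)} = e^{λt} · (I + tN + t^2 N^2/2! + ... + t^{k-1} N^{k-1}/(k-1)!) where N is the nilpotent superdiagonal part.

Assembling the blocks and conjugating back gives the entries of e^{tA} as shown above.

e^{tA} = [[(3*t^2 - 20*t + 2)*e^{6*t}/2, t*(20 - 3*t)*e^{6*t}/2, t*(2*t - 13)*e^{6*t}], [t*(3*t + 4)*e^{6*t}/2, (-3*t^2 - 4*t + 2)*e^{6*t}/2, t*(2*t + 3)*e^{6*t}], [9*t*e^{6*t}, -9*t*e^{6*t}, (12*t + 1)*e^{6*t}]]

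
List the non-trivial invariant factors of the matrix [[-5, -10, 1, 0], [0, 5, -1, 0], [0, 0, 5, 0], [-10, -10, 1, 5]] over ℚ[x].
x - 5, (x - 5)^2(x + 5)

The Jordan structure of A has elementary divisors (x + 5), (x - 5)^2, (x - 5). Arranging the block sizes at each eigenvalue in decreasing order and taking row products gives the invariant factors.

Invariant factors (smallest first, each dividing the next): x - 5, (x - 5)^2(x + 5).

Check: the last factor (x - 5)^2(x + 5) is the minimal polynomial, and the product (x - 5)^3(x + 5) is the characteristic polynomial.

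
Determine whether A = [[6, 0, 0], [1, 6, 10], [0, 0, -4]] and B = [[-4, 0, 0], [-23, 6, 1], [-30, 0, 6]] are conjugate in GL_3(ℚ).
Yes.

Two matrices over a field are similar if and only if they have the same invariant factors.

Both A and B have characteristic polynomial (x - 6)^2(x + 4) and minimal polynomial (x - 6)^2(x + 4). Computing further, both have invariant factors (x - 6)^2(x + 4). Hence A and B are similar.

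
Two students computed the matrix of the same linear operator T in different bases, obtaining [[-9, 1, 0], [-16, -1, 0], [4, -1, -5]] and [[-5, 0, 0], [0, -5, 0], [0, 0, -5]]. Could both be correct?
No.

Both have characteristic polynomial (x + 5)^3, but the minimal polynomial of A is (x + 5)^2 while the minimal polynomial of B is x + 5. The minimal polynomial is a similarity invariant, so A and B are not similar.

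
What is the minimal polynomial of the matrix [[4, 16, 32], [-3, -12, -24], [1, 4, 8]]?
m_A(x) = x^2

The characteristic polynomial factors as x^3. The minimal polynomial is ∏(x - λ)^{k_λ} where k_λ is the size of the largest Jordan block at λ.

For λ = 0: rank(A) = 1, and the largest Jordan block has size 2 (the smallest k with rank(A^k) = rank(A^(k+1))).

So m_A(x) = x^2.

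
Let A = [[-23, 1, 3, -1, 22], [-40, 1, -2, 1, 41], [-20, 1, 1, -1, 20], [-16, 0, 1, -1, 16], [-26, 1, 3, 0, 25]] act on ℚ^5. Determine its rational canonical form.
R = [[0, 0, 0, 0, 36], [1, 0, 0, 0, 42], [0, 1, 0, 0, 4], [0, 0, 1, 0, 16], [0, 0, 0, 1, 3]]

The invariant factors of A (the non-unit diagonal entries of the Smith normal form of xI - A over ℚ[x]) are (x - 6)(x + 3)(x^3 + 2x + 2), each dividing the next. The characteristic polynomial is their product, (x - 6)(x + 3)(x^3 + 2x + 2).

The rational canonical form is the block-diagonal matrix of companion matrices C(f_i):
R = [[0, 0, 0, 0, 36], [1, 0, 0, 0, 42], [0, 1, 0, 0, 4], [0, 0, 1, 0, 16], [0, 0, 0, 1, 3]].

Note the characteristic polynomial does not split into linear factors over ℚ, so A has no Jordan form over ℚ; the rational canonical form exists over any field.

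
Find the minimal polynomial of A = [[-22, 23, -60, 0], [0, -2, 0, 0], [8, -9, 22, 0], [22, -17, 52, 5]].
m_A(x) = (x - 5)(x - 2)(x + 2)^2

The characteristic polynomial factors as (x - 5)(x - 2)(x + 2)^2. The minimal polynomial is ∏(x - λ)^{k_λ} where k_λ is the size of the largest Jordan block at λ.

For λ = -2: rank(A + 2I) = 3, and the largest Jordan block has size 2 (the smallest k with rank((A + 2I)^k) = rank((A + 2I)^(k+1))).
For λ = 2: rank(A - 2I) = 3, and the largest Jordan block has size 1 (the smallest k with rank((A - 2I)^k) = rank((A - 2I)^(k+1))).
For λ = 5: rank(A - 5I) = 3, and the largest Jordan block has size 1 (the smallest k with rank((A - 5I)^k) = rank((A - 5I)^(k+1))).

So m_A(x) = (x - 5)(x - 2)(x + 2)^2.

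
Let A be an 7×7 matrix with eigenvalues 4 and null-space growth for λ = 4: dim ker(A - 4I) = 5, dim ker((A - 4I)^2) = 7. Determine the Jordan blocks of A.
Jordan blocks: (4, 2), (4, 2), (4, 1), (4, 1), (4, 1)

λ = 4: successive nullity increments [5, 2] count blocks of size ≥ k; block sizes are [2, 2, 1, 1, 1].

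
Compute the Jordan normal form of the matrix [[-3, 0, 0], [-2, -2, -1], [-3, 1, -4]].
J = [[-3, 1, 0], [0, -3, 1], [0, 0, -3]]

The characteristic polynomial is det(xI - A) = (x + 3)^3, so the eigenvalues are -3 (algebraic multiplicity 3).

For λ = -3: rank(A + 3I) = 2, rank((A + 3I)^2) = 1, rank((A + 3I)^3) = 0. The eigenspace has dimension 3 - 2 = 1, so there is 1 Jordan block; the rank sequence gives block sizes [3].

Assembling the blocks gives the Jordan form J above.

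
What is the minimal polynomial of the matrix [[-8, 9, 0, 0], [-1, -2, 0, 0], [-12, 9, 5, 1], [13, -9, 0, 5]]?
The characteristic polynomial factors as (x - 5)^2(x + 5)^2. The minimal polynomial is ∏(x - λ)^{k_λ} where k_λ is the size of the largest Jordan block at λ.

For λ = -5: rank(A + 5I) = 3, and the largest Jordan block has size 2 (the smallest k with rank((A + 5I)^k) = rank((A + 5I)^(k+1))).
For λ = 5: rank(A - 5I) = 3, and the largest Jordan block has size 2 (the smallest k with rank((A - 5I)^k) = rank((A - 5I)^(k+1))).

So m_A(x) = (x - 5)^2(x + 5)^2.

m_A(x) = (x - 5)^2(x + 5)^2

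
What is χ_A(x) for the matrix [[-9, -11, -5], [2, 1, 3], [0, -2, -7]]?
χ_A(x) = (x + 5)^3

xI - A = [[x + 9, 11, 5], [-2, x - 1, -3], [0, 2, x + 7]].

Expanding det(xI - A) along the first row:
det(xI - A) = + (x + 9)·det([[x - 1, -3], [2, x + 7]]) - (11)·det([[-2, -3], [0, x + 7]]) + (5)·det([[-2, x - 1], [0, 2]]).

Evaluating gives χ_A(x) = x^3 + 15x^2 + 75x + 125 = (x + 5)^3.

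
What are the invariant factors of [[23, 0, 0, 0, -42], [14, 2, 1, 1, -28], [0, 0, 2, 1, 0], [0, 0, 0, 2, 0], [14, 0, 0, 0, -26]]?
The Jordan structure of A has elementary divisors (x + 5), (x - 2)^3, (x - 2). Arranging the block sizes at each eigenvalue in decreasing order and taking row products gives the invariant factors.

Invariant factors (smallest first, each dividing the next): x - 2, (x - 2)^3(x + 5).

Check: the last factor (x - 2)^3(x + 5) is the minimal polynomial, and the product (x - 2)^4(x + 5) is the characteristic polynomial.

x - 2, (x - 2)^3(x + 5)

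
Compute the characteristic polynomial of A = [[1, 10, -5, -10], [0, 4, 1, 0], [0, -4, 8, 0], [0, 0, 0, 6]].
xI - A = [[x - 1, -10, 5, 10], [0, x - 4, -1, 0], [0, 4, x - 8, 0], [0, 0, 0, x - 6]].

Expanding det(xI - A) along the first row:
det(xI - A) = + (x - 1)·det([[x - 4, -1, 0], [4, x - 8, 0], [0, 0, x - 6]]) - (-10)·det([[0, -1, 0], [0, x - 8, 0], [0, 0, x - 6]]) + (5)·det([[0, x - 4, 0], [0, 4, 0], [0, 0, x - 6]]) - (10)·det([[0, x - 4, -1], [0, 4, x - 8], [0, 0, 0]]).

Evaluating gives χ_A(x) = x^4 - 19x^3 + 126x^2 - 324x + 216 = (x - 6)^3(x - 1).

χ_A(x) = (x - 6)^3(x - 1)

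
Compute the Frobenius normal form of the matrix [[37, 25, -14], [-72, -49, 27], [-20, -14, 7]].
The invariant factors of A (the non-unit diagonal entries of the Smith normal form of xI - A over ℚ[x]) are (x + 1)(x^2 + 4x - 3), each dividing the next. The characteristic polynomial is their product, (x + 1)(x^2 + 4x - 3).

The rational canonical form is the block-diagonal matrix of companion matrices C(f_i):
R = [[0, 0, 3], [1, 0, -1], [0, 1, -5]].

Note the characteristic polynomial does not split into linear factors over ℚ, so A has no Jordan form over ℚ; the rational canonical form exists over any field.

R = [[0, 0, 3], [1, 0, -1], [0, 1, -5]]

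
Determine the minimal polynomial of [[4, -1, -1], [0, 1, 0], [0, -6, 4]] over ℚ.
The characteristic polynomial factors as (x - 4)^2(x - 1). The minimal polynomial is ∏(x - λ)^{k_λ} where k_λ is the size of the largest Jordan block at λ.

For λ = 1: rank(A - I) = 2, and the largest Jordan block has size 1 (the smallest k with rank((A - I)^k) = rank((A - I)^(k+1))).
For λ = 4: rank(A - 4I) = 2, and the largest Jordan block has size 2 (the smallest k with rank((A - 4I)^k) = rank((A - 4I)^(k+1))).

So m_A(x) = (x - 4)^2(x - 1).

m_A(x) = (x - 4)^2(x - 1)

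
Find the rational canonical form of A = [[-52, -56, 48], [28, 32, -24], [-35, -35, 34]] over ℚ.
The invariant factors of A (the non-unit diagonal entries of the Smith normal form of xI - A over ℚ[x]) are x - 4, (x - 6)(x - 4), each dividing the next. The characteristic polynomial is their product, (x - 6)(x - 4)^2.

The rational canonical form is the block-diagonal matrix of companion matrices C(f_i):
R = [[4, 0, 0], [0, 0, -24], [0, 1, 10]].

R = [[4, 0, 0], [0, 0, -24], [0, 1, 10]]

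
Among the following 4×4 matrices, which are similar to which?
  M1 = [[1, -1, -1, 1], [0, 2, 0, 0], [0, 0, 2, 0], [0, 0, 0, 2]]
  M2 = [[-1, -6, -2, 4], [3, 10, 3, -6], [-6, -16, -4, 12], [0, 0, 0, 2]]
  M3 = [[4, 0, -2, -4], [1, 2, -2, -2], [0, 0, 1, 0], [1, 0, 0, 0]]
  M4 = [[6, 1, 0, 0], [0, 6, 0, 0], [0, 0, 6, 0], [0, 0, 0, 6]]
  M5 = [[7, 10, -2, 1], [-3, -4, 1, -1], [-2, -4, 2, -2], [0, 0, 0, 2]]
Characteristic polynomials: χ_{M1} = (x - 2)^3(x - 1), χ_{M2} = (x - 2)^3(x - 1), χ_{M3} = (x - 2)^3(x - 1), χ_{M4} = (x - 6)^4, χ_{M5} = (x - 2)^3(x - 1).

{M1}: invariant factors x - 2, x - 2, (x - 2)(x - 1).

{M2, M3, M5}: invariant factors x - 2, (x - 2)^2(x - 1).

{M4}: invariant factors x - 6, x - 6, (x - 6)^2.

Matrices are similar if and only if their invariant-factor lists agree; the partition into similarity classes is {M1}, {M2, M3, M5}, {M4}.

3 classes: {M1}, {M2, M3, M5}, {M4}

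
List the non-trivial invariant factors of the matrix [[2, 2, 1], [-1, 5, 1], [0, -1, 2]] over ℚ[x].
The Jordan structure of A has elementary divisors (x - 3)^3. Arranging the block sizes at each eigenvalue in decreasing order and taking row products gives the invariant factors.

Invariant factors (smallest first, each dividing the next): (x - 3)^3.

Check: the last factor (x - 3)^3 is the minimal polynomial, and the product (x - 3)^3 is the characteristic polynomial.

(x - 3)^3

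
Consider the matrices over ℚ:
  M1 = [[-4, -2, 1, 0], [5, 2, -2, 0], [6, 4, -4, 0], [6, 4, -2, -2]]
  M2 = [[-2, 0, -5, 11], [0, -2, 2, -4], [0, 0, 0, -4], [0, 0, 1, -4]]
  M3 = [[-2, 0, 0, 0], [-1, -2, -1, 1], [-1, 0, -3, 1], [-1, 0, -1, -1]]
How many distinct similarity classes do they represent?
2 classes: {M1, M2}, {M3}

Characteristic polynomials: χ_{M1} = (x + 2)^4, χ_{M2} = (x + 2)^4, χ_{M3} = (x + 2)^4.

{M1, M2}: invariant factors x + 2, (x + 2)^3.

{M3}: invariant factors x + 2, x + 2, (x + 2)^2.

Matrices are similar if and only if their invariant-factor lists agree; the partition into similarity classes is {M1, M2}, {M3}.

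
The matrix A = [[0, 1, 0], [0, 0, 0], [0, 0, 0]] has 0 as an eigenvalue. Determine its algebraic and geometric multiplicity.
algebraic multiplicity 3, geometric multiplicity 2

The characteristic polynomial is x^3, so the factor x appears with exponent 3: the algebraic multiplicity is 3.

rank(A) = 1, so the eigenspace has dimension 3 - 1 = 2: the geometric multiplicity is 2.

Since 2 < 3, A is not diagonalizable.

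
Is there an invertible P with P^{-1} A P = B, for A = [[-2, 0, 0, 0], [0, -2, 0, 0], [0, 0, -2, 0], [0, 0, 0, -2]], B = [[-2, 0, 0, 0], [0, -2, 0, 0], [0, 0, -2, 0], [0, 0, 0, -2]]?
Yes.

Two matrices over a field are similar if and only if they have the same invariant factors.

Both A and B have characteristic polynomial (x + 2)^4 and minimal polynomial x + 2. Computing further, both have invariant factors x + 2, x + 2, x + 2, x + 2. Hence A and B are similar.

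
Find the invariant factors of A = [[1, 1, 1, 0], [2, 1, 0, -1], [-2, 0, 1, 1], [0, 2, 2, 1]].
(x - 1)^2, (x - 1)^2

The Jordan structure of A has elementary divisors (x - 1)^2, (x - 1)^2. Arranging the block sizes at each eigenvalue in decreasing order and taking row products gives the invariant factors.

Invariant factors (smallest first, each dividing the next): (x - 1)^2, (x - 1)^2.

Check: the last factor (x - 1)^2 is the minimal polynomial, and the product (x - 1)^4 is the characteristic polynomial.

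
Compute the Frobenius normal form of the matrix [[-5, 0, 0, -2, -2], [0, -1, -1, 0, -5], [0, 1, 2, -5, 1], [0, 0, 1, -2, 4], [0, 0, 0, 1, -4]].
The invariant factors of A (the non-unit diagonal entries of the Smith normal form of xI - A over ℚ[x]) are x + 5, (x + 5)(x^3 + 2x + 4), each dividing the next. The characteristic polynomial is their product, (x + 5)^2(x^3 + 2x + 4).

The rational canonical form is the block-diagonal matrix of companion matrices C(f_i):
R = [[-5, 0, 0, 0, 0], [0, 0, 0, 0, -20], [0, 1, 0, 0, -14], [0, 0, 1, 0, -2], [0, 0, 0, 1, -5]].

Note the characteristic polynomial does not split into linear factors over ℚ, so A has no Jordan form over ℚ; the rational canonical form exists over any field.

R = [[-5, 0, 0, 0, 0], [0, 0, 0, 0, -20], [0, 1, 0, 0, -14], [0, 0, 1, 0, -2], [0, 0, 0, 1, -5]]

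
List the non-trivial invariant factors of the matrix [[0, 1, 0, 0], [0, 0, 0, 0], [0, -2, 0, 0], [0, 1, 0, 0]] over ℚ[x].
The Jordan structure of A has elementary divisors x^2, x, x. Arranging the block sizes at each eigenvalue in decreasing order and taking row products gives the invariant factors.

Invariant factors (smallest first, each dividing the next): x, x, x^2.

Check: the last factor x^2 is the minimal polynomial, and the product x^4 is the characteristic polynomial.

x, x, x^2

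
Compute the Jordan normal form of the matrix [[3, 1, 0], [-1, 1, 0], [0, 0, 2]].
The characteristic polynomial is det(xI - A) = (x - 2)^3, so the eigenvalues are 2 (algebraic multiplicity 3).

For λ = 2: rank(A - 2I) = 1, rank((A - 2I)^2) = 0. The eigenspace has dimension 3 - 1 = 2, so there are 2 Jordan blocks; the rank sequence gives block sizes [2, 1].

Assembling the blocks gives the Jordan form J above.

J = [[2, 1, 0], [0, 2, 0], [0, 0, 2]]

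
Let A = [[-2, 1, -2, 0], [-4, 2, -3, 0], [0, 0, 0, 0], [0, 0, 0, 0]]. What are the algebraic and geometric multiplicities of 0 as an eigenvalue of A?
algebraic multiplicity 4, geometric multiplicity 2

The characteristic polynomial is x^4, so the factor x appears with exponent 4: the algebraic multiplicity is 4.

rank(A) = 2, so the eigenspace has dimension 4 - 2 = 2: the geometric multiplicity is 2.

Since 2 < 4, A is not diagonalizable.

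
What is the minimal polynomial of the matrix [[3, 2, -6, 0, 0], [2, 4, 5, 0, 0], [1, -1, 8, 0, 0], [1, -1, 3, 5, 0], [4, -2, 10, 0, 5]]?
m_A(x) = (x - 5)^3

The characteristic polynomial factors as (x - 5)^5. The minimal polynomial is ∏(x - λ)^{k_λ} where k_λ is the size of the largest Jordan block at λ.

For λ = 5: rank(A - 5I) = 2, and the largest Jordan block has size 3 (the smallest k with rank((A - 5I)^k) = rank((A - 5I)^(k+1))).

So m_A(x) = (x - 5)^3.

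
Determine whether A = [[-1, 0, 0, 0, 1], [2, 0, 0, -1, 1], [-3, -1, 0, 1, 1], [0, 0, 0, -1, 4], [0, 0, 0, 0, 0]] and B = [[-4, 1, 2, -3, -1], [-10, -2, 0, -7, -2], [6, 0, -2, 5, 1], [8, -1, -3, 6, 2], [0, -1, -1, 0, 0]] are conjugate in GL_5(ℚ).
Both have characteristic polynomial x^3(x + 1)^2, but the minimal polynomial of A is x^3(x + 1) while the minimal polynomial of B is x^3(x + 1)^2. The minimal polynomial is a similarity invariant, so A and B are not similar.

No.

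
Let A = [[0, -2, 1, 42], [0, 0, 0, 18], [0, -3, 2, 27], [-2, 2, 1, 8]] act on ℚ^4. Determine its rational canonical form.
R = [[2, 0, 0, 0], [0, 0, 0, 18], [0, 1, 0, -21], [0, 0, 1, 8]]

The invariant factors of A (the non-unit diagonal entries of the Smith normal form of xI - A over ℚ[x]) are x - 2, (x - 3)^2(x - 2), each dividing the next. The characteristic polynomial is their product, (x - 3)^2(x - 2)^2.

The rational canonical form is the block-diagonal matrix of companion matrices C(f_i):
R = [[2, 0, 0, 0], [0, 0, 0, 18], [0, 1, 0, -21], [0, 0, 1, 8]].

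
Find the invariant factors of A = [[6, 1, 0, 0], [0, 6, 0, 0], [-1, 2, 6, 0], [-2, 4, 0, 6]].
The Jordan structure of A has elementary divisors (x - 6)^3, (x - 6). Arranging the block sizes at each eigenvalue in decreasing order and taking row products gives the invariant factors.

Invariant factors (smallest first, each dividing the next): x - 6, (x - 6)^3.

Check: the last factor (x - 6)^3 is the minimal polynomial, and the product (x - 6)^4 is the characteristic polynomial.

x - 6, (x - 6)^3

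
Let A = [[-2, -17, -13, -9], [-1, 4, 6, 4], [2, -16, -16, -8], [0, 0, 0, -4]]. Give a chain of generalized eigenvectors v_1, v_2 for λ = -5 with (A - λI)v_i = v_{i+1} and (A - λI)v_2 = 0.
We seek v_1 ∈ ker((A + 5I)^2) \ ker(A + 5I), then set v_{i+1} = (A + 5I) v_i.

One such chain is v_1 = [[4, -1, 2, 0]]^T, v_2 = [[3, -1, 2, 0]]^T. Check: (A + 5I) v_2 = [[0, 0, 0, 0]]^T = 0.

v_1 = [[4, -1, 2, 0]]^T, v_2 = [[3, -1, 2, 0]]^T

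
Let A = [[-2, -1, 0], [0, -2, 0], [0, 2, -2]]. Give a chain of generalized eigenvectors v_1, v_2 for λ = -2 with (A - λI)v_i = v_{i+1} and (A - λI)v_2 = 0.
We seek v_1 ∈ ker((A + 2I)^2) \ ker(A + 2I), then set v_{i+1} = (A + 2I) v_i.

One such chain is v_1 = [[2, 1, -4]]^T, v_2 = [[-1, 0, 2]]^T. Check: (A + 2I) v_2 = [[0, 0, 0]]^T = 0.

v_1 = [[2, 1, -4]]^T, v_2 = [[-1, 0, 2]]^T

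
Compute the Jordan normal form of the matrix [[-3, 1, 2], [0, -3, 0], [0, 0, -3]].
J = [[-3, 1, 0], [0, -3, 0], [0, 0, -3]]

The characteristic polynomial is det(xI - A) = (x + 3)^3, so the eigenvalues are -3 (algebraic multiplicity 3).

For λ = -3: rank(A + 3I) = 1, rank((A + 3I)^2) = 0. The eigenspace has dimension 3 - 1 = 2, so there are 2 Jordan blocks; the rank sequence gives block sizes [2, 1].

Assembling the blocks gives the Jordan form J above.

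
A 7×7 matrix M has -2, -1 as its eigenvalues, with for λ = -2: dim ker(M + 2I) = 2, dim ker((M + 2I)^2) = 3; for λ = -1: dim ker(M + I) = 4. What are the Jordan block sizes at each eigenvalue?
Jordan blocks: (-2, 2), (-2, 1), (-1, 1), (-1, 1), (-1, 1), (-1, 1)

λ = -2: successive nullity increments [2, 1] count blocks of size ≥ k; block sizes are [2, 1].
λ = -1: successive nullity increments [4] count blocks of size ≥ k; block sizes are [1, 1, 1, 1].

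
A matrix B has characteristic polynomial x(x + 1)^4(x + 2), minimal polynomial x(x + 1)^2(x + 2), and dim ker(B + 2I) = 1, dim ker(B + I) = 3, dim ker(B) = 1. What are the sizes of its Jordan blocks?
λ = -2: algebraic multiplicity 1 (exponent in χ_B), largest block size 1 (exponent in m_B), 1 block (geometric multiplicity). This forces block sizes [1].
λ = -1: algebraic multiplicity 4 (exponent in χ_B), largest block size 2 (exponent in m_B), 3 blocks (geometric multiplicity). These force block sizes [2, 1, 1].
λ = 0: algebraic multiplicity 1 (exponent in χ_B), largest block size 1 (exponent in m_B), 1 block (geometric multiplicity). This forces block sizes [1].

Jordan blocks: (-2, 1), (-1, 2), (-1, 1), (-1, 1), (0, 1)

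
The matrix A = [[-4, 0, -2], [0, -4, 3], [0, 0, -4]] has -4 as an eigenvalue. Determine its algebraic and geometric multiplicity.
algebraic multiplicity 3, geometric multiplicity 2

The characteristic polynomial is (x + 4)^3, so the factor x + 4 appears with exponent 3: the algebraic multiplicity is 3.

rank(A + 4I) = 1, so the eigenspace has dimension 3 - 1 = 2: the geometric multiplicity is 2.

Since 2 < 3, A is not diagonalizable.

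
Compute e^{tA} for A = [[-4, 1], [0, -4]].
e^{tA} = [[e^{-4*t}, t*e^{-4*t}], [0, e^{-4*t}]]

A has Jordan form J = [[-4, 1], [0, -4]] with A = PJP^{-1}, so e^{tA} = P e^{tJ} P^{-1}.

For a Jordan block J_k(λ), e^{tJ_k(λ)} = e^{λt} · (I + tN + t^2 N^2/2! + ... + t^{k-1} N^{k-1}/(k-1)!) where N is the nilpotent superdiagonal part.

Assembling the blocks and conjugating back gives the entries of e^{tA} as shown above.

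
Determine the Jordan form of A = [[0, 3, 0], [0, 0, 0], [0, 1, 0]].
The characteristic polynomial is det(xI - A) = x^3, so the eigenvalues are 0 (algebraic multiplicity 3).

For λ = 0: rank(A) = 1, rank(A^2) = 0. The eigenspace has dimension 3 - 1 = 2, so there are 2 Jordan blocks; the rank sequence gives block sizes [2, 1].

Assembling the blocks gives the Jordan form J above.

J = [[0, 1, 0], [0, 0, 0], [0, 0, 0]]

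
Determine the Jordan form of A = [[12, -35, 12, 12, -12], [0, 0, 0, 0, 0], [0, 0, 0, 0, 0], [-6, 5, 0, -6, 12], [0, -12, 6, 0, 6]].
J = [[0, 1, 0, 0, 0], [0, 0, 0, 0, 0], [0, 0, 0, 0, 0], [0, 0, 0, 6, 0], [0, 0, 0, 0, 6]]

The characteristic polynomial is det(xI - A) = x^3(x - 6)^2, so the eigenvalues are 0 (algebraic multiplicity 3), 6 (algebraic multiplicity 2).

For λ = 0: rank(A) = 3, rank(A^2) = 2. The eigenspace has dimension 5 - 3 = 2, so there are 2 Jordan blocks; the rank sequence gives block sizes [2, 1].

For λ = 6: rank(A - 6I) = 3. The eigenspace has dimension 5 - 3 = 2, so there are 2 Jordan blocks; the rank sequence gives block sizes [1, 1].

Assembling the blocks gives the Jordan form J above.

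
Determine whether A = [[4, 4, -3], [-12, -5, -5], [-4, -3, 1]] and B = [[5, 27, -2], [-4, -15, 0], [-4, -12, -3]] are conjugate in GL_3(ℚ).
No.

trace(A) = 0 but trace(B) = -13. The trace is a similarity invariant, so A and B are not similar.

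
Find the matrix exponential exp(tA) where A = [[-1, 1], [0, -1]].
e^{tA} = [[e^{-t}, t*e^{-t}], [0, e^{-t}]]

A has Jordan form J = [[-1, 1], [0, -1]] with A = PJP^{-1}, so e^{tA} = P e^{tJ} P^{-1}.

For a Jordan block J_k(λ), e^{tJ_k(λ)} = e^{λt} · (I + tN + t^2 N^2/2! + ... + t^{k-1} N^{k-1}/(k-1)!) where N is the nilpotent superdiagonal part.

Assembling the blocks and conjugating back gives the entries of e^{tA} as shown above.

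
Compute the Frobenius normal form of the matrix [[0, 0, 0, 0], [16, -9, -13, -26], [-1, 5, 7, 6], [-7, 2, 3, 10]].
The invariant factors of A (the non-unit diagonal entries of the Smith normal form of xI - A over ℚ[x]) are x^2(x - 4)^2, each dividing the next. The characteristic polynomial is their product, x^2(x - 4)^2.

The rational canonical form is the block-diagonal matrix of companion matrices C(f_i):
R = [[0, 0, 0, 0], [1, 0, 0, 0], [0, 1, 0, -16], [0, 0, 1, 8]].

R = [[0, 0, 0, 0], [1, 0, 0, 0], [0, 1, 0, -16], [0, 0, 1, 8]]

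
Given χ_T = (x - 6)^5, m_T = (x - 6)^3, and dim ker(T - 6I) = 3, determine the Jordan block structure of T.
Jordan blocks: (6, 3), (6, 1), (6, 1)

λ = 6: algebraic multiplicity 5 (exponent in χ_T), largest block size 3 (exponent in m_T), 3 blocks (geometric multiplicity). These force block sizes [3, 1, 1].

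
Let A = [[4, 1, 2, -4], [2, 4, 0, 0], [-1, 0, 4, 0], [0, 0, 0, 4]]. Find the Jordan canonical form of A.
J = [[4, 1, 0, 0], [0, 4, 1, 0], [0, 0, 4, 0], [0, 0, 0, 4]]

The characteristic polynomial is det(xI - A) = (x - 4)^4, so the eigenvalues are 4 (algebraic multiplicity 4).

For λ = 4: rank(A - 4I) = 2, rank((A - 4I)^2) = 1, rank((A - 4I)^3) = 0. The eigenspace has dimension 4 - 2 = 2, so there are 2 Jordan blocks; the rank sequence gives block sizes [3, 1].

Assembling the blocks gives the Jordan form J above.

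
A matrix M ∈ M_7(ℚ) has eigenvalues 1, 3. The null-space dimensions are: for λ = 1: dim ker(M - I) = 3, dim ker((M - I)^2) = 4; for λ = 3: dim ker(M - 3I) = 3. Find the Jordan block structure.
λ = 1: successive nullity increments [3, 1] count blocks of size ≥ k; block sizes are [2, 1, 1].
λ = 3: successive nullity increments [3] count blocks of size ≥ k; block sizes are [1, 1, 1].

Jordan blocks: (1, 2), (1, 1), (1, 1), (3, 1), (3, 1), (3, 1)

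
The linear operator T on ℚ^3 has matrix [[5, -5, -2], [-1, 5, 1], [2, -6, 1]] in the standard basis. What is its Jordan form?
J = [[3, 0, 0], [0, 4, 1], [0, 0, 4]]

The characteristic polynomial is det(xI - A) = (x - 4)^2(x - 3), so the eigenvalues are 3 (algebraic multiplicity 1), 4 (algebraic multiplicity 2).

For λ = 3: algebraic multiplicity 1 gives one 1×1 block.

For λ = 4: rank(A - 4I) = 2, rank((A - 4I)^2) = 1. The eigenspace has dimension 3 - 2 = 1, so there is 1 Jordan block; the rank sequence gives block sizes [2].

Assembling the blocks gives the Jordan form J above.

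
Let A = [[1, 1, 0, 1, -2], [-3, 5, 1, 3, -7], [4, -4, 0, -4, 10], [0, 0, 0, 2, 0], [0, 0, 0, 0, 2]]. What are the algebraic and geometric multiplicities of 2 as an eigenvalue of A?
The characteristic polynomial is (x - 2)^5, so the factor x - 2 appears with exponent 5: the algebraic multiplicity is 5.

rank(A - 2I) = 2, so the eigenspace has dimension 5 - 2 = 3: the geometric multiplicity is 3.

Since 3 < 5, A is not diagonalizable.

algebraic multiplicity 5, geometric multiplicity 3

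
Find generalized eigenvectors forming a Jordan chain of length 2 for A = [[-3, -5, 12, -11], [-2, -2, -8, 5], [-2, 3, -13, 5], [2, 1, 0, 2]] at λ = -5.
We seek v_1 ∈ ker((A + 5I)^2) \ ker(A + 5I), then set v_{i+1} = (A + 5I) v_i.

One such chain is v_1 = [[-1, 1, 1, 0]]^T, v_2 = [[5, -3, -3, -1]]^T. Check: (A + 5I) v_2 = [[0, 0, 0, 0]]^T = 0.

v_1 = [[-1, 1, 1, 0]]^T, v_2 = [[5, -3, -3, -1]]^T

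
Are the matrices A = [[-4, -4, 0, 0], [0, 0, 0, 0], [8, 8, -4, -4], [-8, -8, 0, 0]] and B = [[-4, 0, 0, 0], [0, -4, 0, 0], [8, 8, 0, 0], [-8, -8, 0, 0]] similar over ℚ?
Yes.

Two matrices over a field are similar if and only if they have the same invariant factors.

Both A and B have characteristic polynomial x^2(x + 4)^2 and minimal polynomial x(x + 4). Computing further, both have invariant factors x(x + 4), x(x + 4). Hence A and B are similar.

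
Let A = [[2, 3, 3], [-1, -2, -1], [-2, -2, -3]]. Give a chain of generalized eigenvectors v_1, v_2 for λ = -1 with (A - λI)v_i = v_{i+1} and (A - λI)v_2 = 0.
We seek v_1 ∈ ker((A + I)^2) \ ker(A + I), then set v_{i+1} = (A + I) v_i.

One such chain is v_1 = [[-8, 2, 5]]^T, v_2 = [[-3, 1, 2]]^T. Check: (A + I) v_2 = [[0, 0, 0]]^T = 0.

v_1 = [[-8, 2, 5]]^T, v_2 = [[-3, 1, 2]]^T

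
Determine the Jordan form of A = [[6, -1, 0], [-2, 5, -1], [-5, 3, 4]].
J = [[5, 1, 0], [0, 5, 1], [0, 0, 5]]

The characteristic polynomial is det(xI - A) = (x - 5)^3, so the eigenvalues are 5 (algebraic multiplicity 3).

For λ = 5: rank(A - 5I) = 2, rank((A - 5I)^2) = 1, rank((A - 5I)^3) = 0. The eigenspace has dimension 3 - 2 = 1, so there is 1 Jordan block; the rank sequence gives block sizes [3].

Assembling the blocks gives the Jordan form J above.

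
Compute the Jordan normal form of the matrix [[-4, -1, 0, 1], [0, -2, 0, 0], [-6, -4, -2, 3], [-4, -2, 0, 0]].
J = [[-2, 1, 0, 0], [0, -2, 0, 0], [0, 0, -2, 1], [0, 0, 0, -2]]

The characteristic polynomial is det(xI - A) = (x + 2)^4, so the eigenvalues are -2 (algebraic multiplicity 4).

For λ = -2: rank(A + 2I) = 2, rank((A + 2I)^2) = 0. The eigenspace has dimension 4 - 2 = 2, so there are 2 Jordan blocks; the rank sequence gives block sizes [2, 2].

Assembling the blocks gives the Jordan form J above.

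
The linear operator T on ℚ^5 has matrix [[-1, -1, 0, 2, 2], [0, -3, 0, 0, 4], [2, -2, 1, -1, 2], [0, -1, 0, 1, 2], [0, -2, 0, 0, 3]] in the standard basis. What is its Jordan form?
J = [[-1, 0, 0, 0, 0], [0, -1, 0, 0, 0], [0, 0, 1, 1, 0], [0, 0, 0, 1, 1], [0, 0, 0, 0, 1]]

The characteristic polynomial is det(xI - A) = (x - 1)^3(x + 1)^2, so the eigenvalues are -1 (algebraic multiplicity 2), 1 (algebraic multiplicity 3).

For λ = -1: rank(A + I) = 3. The eigenspace has dimension 5 - 3 = 2, so there are 2 Jordan blocks; the rank sequence gives block sizes [1, 1].

For λ = 1: rank(A - I) = 4, rank((A - I)^2) = 3, rank((A - I)^3) = 2. The eigenspace has dimension 5 - 4 = 1, so there is 1 Jordan block; the rank sequence gives block sizes [3].

Assembling the blocks gives the Jordan form J above.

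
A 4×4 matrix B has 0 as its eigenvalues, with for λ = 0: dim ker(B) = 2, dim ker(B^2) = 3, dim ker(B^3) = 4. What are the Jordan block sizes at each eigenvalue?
Jordan blocks: (0, 3), (0, 1)

λ = 0: successive nullity increments [2, 1, 1] count blocks of size ≥ k; block sizes are [3, 1].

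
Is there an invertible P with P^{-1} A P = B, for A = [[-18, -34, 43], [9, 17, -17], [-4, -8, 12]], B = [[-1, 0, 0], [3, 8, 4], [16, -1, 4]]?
Two matrices over a field are similar if and only if they have the same invariant factors.

Both A and B have characteristic polynomial (x - 6)^2(x + 1) and minimal polynomial (x - 6)^2(x + 1). Computing further, both have invariant factors (x - 6)^2(x + 1). Hence A and B are similar.

Yes.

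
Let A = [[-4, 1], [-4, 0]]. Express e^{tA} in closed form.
e^{tA} = [[(1 - 2*t)*e^{-2*t}, t*e^{-2*t}], [-4*t*e^{-2*t}, (2*t + 1)*e^{-2*t}]]

A has Jordan form J = [[-2, 1], [0, -2]] with A = PJP^{-1}, so e^{tA} = P e^{tJ} P^{-1}.

For a Jordan block J_k(λ), e^{tJ_k(λ)} = e^{λt} · (I + tN + t^2 N^2/2! + ... + t^{k-1} N^{k-1}/(k-1)!) where N is the nilpotent superdiagonal part.

Assembling the blocks and conjugating back gives the entries of e^{tA} as shown above.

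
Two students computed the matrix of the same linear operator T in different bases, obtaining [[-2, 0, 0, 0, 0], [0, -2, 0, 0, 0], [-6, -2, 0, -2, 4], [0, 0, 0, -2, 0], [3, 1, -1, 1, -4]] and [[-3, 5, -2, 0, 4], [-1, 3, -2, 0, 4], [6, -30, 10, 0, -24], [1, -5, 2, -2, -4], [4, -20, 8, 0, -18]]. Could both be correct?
Two matrices over a field are similar if and only if they have the same invariant factors.

Both A and B have characteristic polynomial (x + 2)^5 and minimal polynomial (x + 2)^2. Computing further, both have invariant factors x + 2, x + 2, x + 2, (x + 2)^2. Hence A and B are similar.

Yes.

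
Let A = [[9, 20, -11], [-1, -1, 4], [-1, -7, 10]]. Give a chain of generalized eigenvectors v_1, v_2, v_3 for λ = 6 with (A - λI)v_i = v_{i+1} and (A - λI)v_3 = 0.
v_1 = [[-4, 2, 3]]^T, v_2 = [[-5, 2, 2]]^T, v_3 = [[3, -1, -1]]^T

We seek v_1 ∈ ker((A - 6I)^3) \ ker((A - 6I)^2), then set v_{i+1} = (A - 6I) v_i.

One such chain is v_1 = [[-4, 2, 3]]^T, v_2 = [[-5, 2, 2]]^T, v_3 = [[3, -1, -1]]^T. Check: (A - 6I) v_3 = [[0, 0, 0]]^T = 0.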